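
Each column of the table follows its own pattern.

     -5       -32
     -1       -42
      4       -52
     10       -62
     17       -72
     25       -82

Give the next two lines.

First component — differences are 4, 5, 6, … (increasing by 1 each time): -5, -1, 4, 10, 17, 25 → 34 → 44.
Second component: −10 each step, so -32, -42, -52, -62, -72, -82 → -92 → -102.
So the next two lines are 34  -92 and 44  -102.

34  -92; 44  -102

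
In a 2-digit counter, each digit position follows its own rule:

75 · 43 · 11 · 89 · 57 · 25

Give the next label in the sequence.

93

First digit goes 7, 4, 1, 8, 5, 2 → 9 (−3 each step, mod 10).
Second digit goes 5, 3, 1, 9, 7, 5 → 3 (−2 each step, mod 10).
So the next label is 93.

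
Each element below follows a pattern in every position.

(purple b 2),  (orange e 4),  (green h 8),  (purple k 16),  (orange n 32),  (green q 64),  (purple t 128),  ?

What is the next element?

(orange w 256)

Colour: repeats purple → orange → green; purple, orange, green, purple, orange, green, purple → orange.
Letter — letters move forward 3 places in the alphabet: b, e, h, k, n, q, t → w.
Third component goes 2, 4, 8, 16, 32, 64, 128 → 256 (×2 each step).
Putting it together: (orange w 256).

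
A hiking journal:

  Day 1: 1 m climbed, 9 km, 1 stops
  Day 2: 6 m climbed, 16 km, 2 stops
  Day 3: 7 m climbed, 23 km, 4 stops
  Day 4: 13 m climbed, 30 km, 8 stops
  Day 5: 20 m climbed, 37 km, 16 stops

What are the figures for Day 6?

33 m climbed, 44 km, 32 stops

M climbed: each term is the sum of the two before it, so 1, 6, 7, 13, 20 → 33.
Km — +7 each step: 9, 16, 23, 30, 37 → 44.
Stops: 1, 2, 4, 8, 16 → 32 (×2 each step).
Putting it together: 33 m climbed, 44 km, 32 stops.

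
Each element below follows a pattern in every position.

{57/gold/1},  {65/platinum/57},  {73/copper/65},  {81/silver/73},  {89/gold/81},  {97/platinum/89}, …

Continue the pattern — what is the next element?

{105/copper/97}

First component — +8 each step: 57, 65, 73, 81, 89, 97 → 105.
Metal — repeats gold → platinum → copper → silver: gold, platinum, copper, silver, gold, platinum → copper.
For the third component, always the previous value of the first component: 1, 57, 65, 73, 81, 89 → 97.
Combining the parts gives {105/copper/97}.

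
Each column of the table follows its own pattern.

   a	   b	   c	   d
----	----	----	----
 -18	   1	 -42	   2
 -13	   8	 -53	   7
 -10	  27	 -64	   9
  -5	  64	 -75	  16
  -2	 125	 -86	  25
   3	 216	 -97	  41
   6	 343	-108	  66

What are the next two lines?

Column a: -18, -13, -10, -5, -2, 3, 6 → 11 → 14 (alternating steps +5, +3, +5, +3, …).
For the column b, perfect cubes: 1³, 2³, 3³, …: 1, 8, 27, 64, 125, 216, 343 → 512 → 729.
Column c goes -42, -53, -64, -75, -86, -97, -108 → -119 → -130 (−11 each step).
Column d: each term is the sum of the two before it, so 2, 7, 9, 16, 25, 41, 66 → 107 → 173.
So the next two lines are 11  512  -119  107 and 14  729  -130  173.

11  512  -119  107; 14  729  -130  173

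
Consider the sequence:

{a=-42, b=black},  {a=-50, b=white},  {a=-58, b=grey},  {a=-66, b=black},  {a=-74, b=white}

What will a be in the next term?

For the a, −8 each step: -42, -50, -58, -66, -74 → -82.

-82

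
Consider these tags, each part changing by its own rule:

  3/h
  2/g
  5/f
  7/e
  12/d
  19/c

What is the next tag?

31/b

For the first component, each term is the sum of the two before it: 3, 2, 5, 7, 12, 19 → 31.
Letter goes h, g, f, e, d, c → b (letters move back 1 place in the alphabet).
Combining the parts gives 31/b.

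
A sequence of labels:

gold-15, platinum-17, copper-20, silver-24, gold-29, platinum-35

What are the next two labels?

Metal: repeats gold → platinum → copper → silver, so gold, platinum, copper, silver, gold, platinum → copper → silver.
Second component goes 15, 17, 20, 24, 29, 35 → 42 → 50 (differences are 2, 3, 4, … (increasing by 1 each time)).
Putting the parts together: copper-42 and then silver-50.

copper-42, silver-50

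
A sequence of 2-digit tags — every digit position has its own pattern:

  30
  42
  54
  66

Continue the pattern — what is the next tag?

First digit: 3, 4, 5, 6 → 7 (+1 each step, mod 10).
Second digit — +2 each step, mod 10: 0, 2, 4, 6 → 8.
Combining the parts gives 78.

78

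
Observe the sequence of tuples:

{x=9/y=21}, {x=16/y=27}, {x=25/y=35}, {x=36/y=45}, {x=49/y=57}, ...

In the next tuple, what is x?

64

For the x, perfect squares: 3², 4², 5², …: 9, 16, 25, 36, 49 → 64.
For the y, differences are 6, 8, 10, … (increasing by 2 each time): 21, 27, 35, 45, 57 → 71.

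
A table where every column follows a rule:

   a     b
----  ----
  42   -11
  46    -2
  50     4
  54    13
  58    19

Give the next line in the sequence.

62  28

Column a: 42, 46, 50, 54, 58 → 62 (+4 each step).
Column b: -11, -2, 4, 13, 19 → 28 (alternating steps +9, +6, +9, +6, …).
Combining the parts gives 62  28.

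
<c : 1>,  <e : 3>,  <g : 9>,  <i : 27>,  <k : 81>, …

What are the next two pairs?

<m : 243>, <o : 729>

Letter — letters move forward 2 places in the alphabet: c, e, g, i, k → m → o.
Second part: ×3 each step, so 1, 3, 9, 27, 81 → 243 → 729.
Putting the parts together: <m : 243> and then <o : 729>.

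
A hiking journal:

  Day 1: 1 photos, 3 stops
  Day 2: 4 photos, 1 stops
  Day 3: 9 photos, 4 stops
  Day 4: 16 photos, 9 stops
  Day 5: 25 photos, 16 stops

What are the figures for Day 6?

Photos goes 1, 4, 9, 16, 25 → 36 (perfect squares: 1², 2², 3², …).
For the stops, always the previous value of the photos: 3, 1, 4, 9, 16 → 25.
Combining the parts gives 36 photos, 25 stops.

36 photos, 25 stops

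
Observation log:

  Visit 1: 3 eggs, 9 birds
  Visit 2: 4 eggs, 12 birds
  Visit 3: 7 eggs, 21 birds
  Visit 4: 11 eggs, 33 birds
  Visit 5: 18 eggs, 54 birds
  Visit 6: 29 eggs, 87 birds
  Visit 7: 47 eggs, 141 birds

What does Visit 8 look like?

Eggs: each term is the sum of the two before it, so 3, 4, 7, 11, 18, 29, 47 → 76.
Birds — always 3 × the eggs: 9, 12, 21, 33, 54, 87, 141 → 228.
So the next line is 76 eggs, 228 birds.

76 eggs, 228 birds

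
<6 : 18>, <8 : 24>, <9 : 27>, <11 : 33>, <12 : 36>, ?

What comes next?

<14 : 42>

First coordinate: alternating steps +2, +1, +2, +1, …; 6, 8, 9, 11, 12 → 14.
Second coordinate: always 3 × the first coordinate, so 18, 24, 27, 33, 36 → 42.
So the next term is <14 : 42>.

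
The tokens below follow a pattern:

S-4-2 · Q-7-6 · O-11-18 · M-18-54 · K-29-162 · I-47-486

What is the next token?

G-76-1458

Letter — letters move back 2 places in the alphabet: S, Q, O, M, K, I → G.
Second component — each term is the sum of the two before it: 4, 7, 11, 18, 29, 47 → 76.
Third component: ×3 each step, so 2, 6, 18, 54, 162, 486 → 1458.
Putting it together: G-76-1458.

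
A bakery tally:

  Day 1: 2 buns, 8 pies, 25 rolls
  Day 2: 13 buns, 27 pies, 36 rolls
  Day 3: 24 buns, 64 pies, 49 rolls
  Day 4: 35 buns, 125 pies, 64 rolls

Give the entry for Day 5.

46 buns, 216 pies, 81 rolls

Buns: +11 each step; 2, 13, 24, 35 → 46.
For the pies, perfect cubes: 2³, 3³, 4³, …: 8, 27, 64, 125 → 216.
Rolls goes 25, 36, 49, 64 → 81 (perfect squares: 5², 6², 7², …).
Putting it together: 46 buns, 216 pies, 81 rolls.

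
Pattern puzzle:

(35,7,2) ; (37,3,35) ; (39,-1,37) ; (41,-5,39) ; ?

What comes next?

(43,-9,41)

First coordinate: +2 each step, so 35, 37, 39, 41 → 43.
Second coordinate — −4 each step: 7, 3, -1, -5 → -9.
Third coordinate: always the previous value of the first coordinate; 2, 35, 37, 39 → 41.
Putting it together: (43,-9,41).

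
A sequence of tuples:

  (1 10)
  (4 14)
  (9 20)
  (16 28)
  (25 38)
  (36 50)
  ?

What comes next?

(49 64)

First entry — perfect squares: 1², 2², 3², …: 1, 4, 9, 16, 25, 36 → 49.
Second entry goes 10, 14, 20, 28, 38, 50 → 64 (differences are 4, 6, 8, … (increasing by 2 each time)).
Putting it together: (49 64).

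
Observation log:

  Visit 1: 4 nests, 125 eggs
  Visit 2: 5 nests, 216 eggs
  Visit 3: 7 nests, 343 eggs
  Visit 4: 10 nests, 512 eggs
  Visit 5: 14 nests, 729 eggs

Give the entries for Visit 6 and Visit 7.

Nests: differences are 1, 2, 3, … (increasing by 1 each time), so 4, 5, 7, 10, 14 → 19 → 25.
Eggs: 125, 216, 343, 512, 729 → 1000 → 1331 (perfect cubes: 5³, 6³, 7³, …).
Putting the parts together: 19 nests, 1000 eggs and then 25 nests, 1331 eggs.

19 nests, 1000 eggs; 25 nests, 1331 eggs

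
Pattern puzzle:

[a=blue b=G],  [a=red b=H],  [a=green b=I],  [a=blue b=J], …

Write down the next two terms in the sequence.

A goes blue, red, green, blue → red → green (repeats blue → red → green).
B: G, H, I, J → K → L (letters move forward 1 place in the alphabet).
So the next two terms are [a=red b=K] and [a=green b=L].

[a=red b=K], [a=green b=L]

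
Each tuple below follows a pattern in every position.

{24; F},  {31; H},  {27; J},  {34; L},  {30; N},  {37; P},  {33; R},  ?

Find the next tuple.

{40; T}

For the first slot, alternating steps +7, −4, +7, −4, …: 24, 31, 27, 34, 30, 37, 33 → 40.
Letter goes F, H, J, L, N, P, R → T (letters move forward 2 places in the alphabet).
Putting it together: {40; T}.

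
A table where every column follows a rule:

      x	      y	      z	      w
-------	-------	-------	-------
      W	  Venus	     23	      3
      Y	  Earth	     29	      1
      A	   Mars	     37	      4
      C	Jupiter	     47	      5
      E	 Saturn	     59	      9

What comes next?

Column x: W, Y, A, C, E → G (letters move forward 2 places in the alphabet, wrapping Z→A).
Column y: runs through the planets Mercury→Neptune, so Venus, Earth, Mars, Jupiter, Saturn → Uranus.
Column z: differences are 6, 8, 10, … (increasing by 2 each time), so 23, 29, 37, 47, 59 → 73.
Column w goes 3, 1, 4, 5, 9 → 14 (each term is the sum of the two before it).
Combining the parts gives G  Uranus  73  14.

G  Uranus  73  14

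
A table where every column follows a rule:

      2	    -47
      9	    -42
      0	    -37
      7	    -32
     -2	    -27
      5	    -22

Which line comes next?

First component: alternating steps +7, −9, +7, −9, …, so 2, 9, 0, 7, -2, 5 → -4.
Second component goes -47, -42, -37, -32, -27, -22 → -17 (+5 each step).
Putting it together: -4  -17.

-4  -17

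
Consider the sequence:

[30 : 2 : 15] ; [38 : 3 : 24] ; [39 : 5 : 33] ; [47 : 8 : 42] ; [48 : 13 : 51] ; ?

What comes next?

[56 : 21 : 60]

First slot: 30, 38, 39, 47, 48 → 56 (alternating steps +8, +1, +8, +1, …).
Second slot: 2, 3, 5, 8, 13 → 21 (each term is the sum of the two before it).
Third slot: +9 each step; 15, 24, 33, 42, 51 → 60.
So the next term is [56 : 21 : 60].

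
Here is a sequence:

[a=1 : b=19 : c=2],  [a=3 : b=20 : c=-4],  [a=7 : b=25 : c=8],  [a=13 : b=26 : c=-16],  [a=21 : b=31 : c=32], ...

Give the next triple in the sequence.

A — differences are 2, 4, 6, … (increasing by 2 each time): 1, 3, 7, 13, 21 → 31.
B — alternating steps +1, +5, +1, +5, …: 19, 20, 25, 26, 31 → 32.
C — ×(-2) each step: 2, -4, 8, -16, 32 → -64.
Combining the parts gives [a=31 : b=32 : c=-64].

[a=31 : b=32 : c=-64]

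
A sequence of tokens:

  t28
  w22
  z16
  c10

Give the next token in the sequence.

f4

Letter: letters move forward 3 places in the alphabet, wrapping Z→A, so t, w, z, c → f.
Second component goes 28, 22, 16, 10 → 4 (−6 each step).
So the next token is f4.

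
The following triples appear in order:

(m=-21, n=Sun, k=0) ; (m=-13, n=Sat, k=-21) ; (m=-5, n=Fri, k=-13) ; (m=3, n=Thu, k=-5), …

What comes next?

(m=11, n=Wed, k=3)

M: +8 each step; -21, -13, -5, 3 → 11.
N: runs backward through the weekdays Mon→Sun, so Sun, Sat, Fri, Thu → Wed.
For the k, always the previous value of the m: 0, -21, -13, -5 → 3.
So the next triple is (m=11, n=Wed, k=3).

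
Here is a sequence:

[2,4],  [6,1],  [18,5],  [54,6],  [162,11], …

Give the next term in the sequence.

First slot — ×3 each step: 2, 6, 18, 54, 162 → 486.
Second slot: 4, 1, 5, 6, 11 → 17 (each term is the sum of the two before it).
Combining the parts gives [486,17].

[486,17]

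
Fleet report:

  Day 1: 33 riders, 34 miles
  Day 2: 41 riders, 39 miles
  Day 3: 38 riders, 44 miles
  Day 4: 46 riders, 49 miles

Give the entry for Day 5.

43 riders, 54 miles

Riders: alternating steps +8, −3, +8, −3, …, so 33, 41, 38, 46 → 43.
Miles: +5 each step, so 34, 39, 44, 49 → 54.
Combining the parts gives 43 riders, 54 miles.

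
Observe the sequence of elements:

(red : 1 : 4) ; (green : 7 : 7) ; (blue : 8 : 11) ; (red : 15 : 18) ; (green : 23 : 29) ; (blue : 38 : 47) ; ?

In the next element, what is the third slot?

Colour: repeats red → green → blue; red, green, blue, red, green, blue → red.
Second slot: 1, 7, 8, 15, 23, 38 → 61 (each term is the sum of the two before it).
Third slot: each term is the sum of the two before it, so 4, 7, 11, 18, 29, 47 → 76.

76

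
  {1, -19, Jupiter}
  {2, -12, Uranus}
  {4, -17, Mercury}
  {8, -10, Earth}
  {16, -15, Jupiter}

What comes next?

{32, -8, Uranus}

For the first entry, ×2 each step: 1, 2, 4, 8, 16 → 32.
Second entry — alternating steps +7, −5, +7, −5, …: -19, -12, -17, -10, -15 → -8.
Planet: repeats Jupiter → Uranus → Mercury → Earth; Jupiter, Uranus, Mercury, Earth, Jupiter → Uranus.
Putting it together: {32, -8, Uranus}.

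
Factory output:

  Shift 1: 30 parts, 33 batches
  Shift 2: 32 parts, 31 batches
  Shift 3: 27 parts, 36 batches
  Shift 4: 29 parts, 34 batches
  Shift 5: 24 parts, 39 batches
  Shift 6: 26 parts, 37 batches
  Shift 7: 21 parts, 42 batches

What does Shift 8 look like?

Parts: 30, 32, 27, 29, 24, 26, 21 → 23 (alternating steps +2, −5, +2, −5, …).
For the batches, together with the parts always sums to 63: 33, 31, 36, 34, 39, 37, 42 → 40.
So the next record is 23 parts, 40 batches.

23 parts, 40 batches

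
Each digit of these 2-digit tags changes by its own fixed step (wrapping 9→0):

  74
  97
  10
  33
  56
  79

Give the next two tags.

92, 15

First digit: +2 each step, mod 10, so 7, 9, 1, 3, 5, 7 → 9 → 1.
For the second digit, +3 each step, mod 10: 4, 7, 0, 3, 6, 9 → 2 → 5.
Putting the parts together: 92 and then 15.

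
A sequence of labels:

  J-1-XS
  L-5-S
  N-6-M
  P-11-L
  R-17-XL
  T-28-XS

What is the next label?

V-45-S

Letter — letters move forward 2 places in the alphabet: J, L, N, P, R, T → V.
Second component goes 1, 5, 6, 11, 17, 28 → 45 (each term is the sum of the two before it).
For the size, repeats XS → S → M → L → XL: XS, S, M, L, XL, XS → S.
Putting it together: V-45-S.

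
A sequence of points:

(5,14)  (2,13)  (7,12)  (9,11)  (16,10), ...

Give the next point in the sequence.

(25,9)

First entry goes 5, 2, 7, 9, 16 → 25 (each term is the sum of the two before it).
Second entry — −1 each step: 14, 13, 12, 11, 10 → 9.
So the next point is (25,9).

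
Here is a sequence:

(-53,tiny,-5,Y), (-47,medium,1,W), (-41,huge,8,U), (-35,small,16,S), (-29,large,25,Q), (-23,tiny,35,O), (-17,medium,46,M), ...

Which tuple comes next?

First value: -53, -47, -41, -35, -29, -23, -17 → -11 (+6 each step).
Size: repeats tiny → medium → huge → small → large, so tiny, medium, huge, small, large, tiny, medium → huge.
Third value: differences are 6, 7, 8, … (increasing by 1 each time), so -5, 1, 8, 16, 25, 35, 46 → 58.
Letter: letters move back 2 places in the alphabet; Y, W, U, S, Q, O, M → K.
So the next tuple is (-11,huge,58,K).

(-11,huge,58,K)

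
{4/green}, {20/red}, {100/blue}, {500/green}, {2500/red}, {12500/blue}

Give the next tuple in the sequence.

First part goes 4, 20, 100, 500, 2500, 12500 → 62500 (×5 each step).
Colour goes green, red, blue, green, red, blue → green (repeats green → red → blue).
Combining the parts gives {62500/green}.

{62500/green}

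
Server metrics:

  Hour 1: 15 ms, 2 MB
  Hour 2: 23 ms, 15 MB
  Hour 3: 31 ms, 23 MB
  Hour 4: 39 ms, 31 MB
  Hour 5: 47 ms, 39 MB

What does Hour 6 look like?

Ms: +8 each step, so 15, 23, 31, 39, 47 → 55.
MB goes 2, 15, 23, 31, 39 → 47 (always the previous value of the ms).
Combining the parts gives 55 ms, 47 MB.

55 ms, 47 MB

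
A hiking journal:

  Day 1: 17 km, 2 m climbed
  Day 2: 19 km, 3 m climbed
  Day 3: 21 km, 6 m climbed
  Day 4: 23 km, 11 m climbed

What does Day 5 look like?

Km — +2 each step: 17, 19, 21, 23 → 25.
M climbed goes 2, 3, 6, 11 → 18 (differences are 1, 3, 5, … (increasing by 2 each time)).
So the next line is 25 km, 18 m climbed.

25 km, 18 m climbed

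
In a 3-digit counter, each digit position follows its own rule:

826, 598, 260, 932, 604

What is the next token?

376

First digit goes 8, 5, 2, 9, 6 → 3 (−3 each step, mod 10).
Second digit: −3 each step, mod 10, so 2, 9, 6, 3, 0 → 7.
For the third digit, +2 each step, mod 10: 6, 8, 0, 2, 4 → 6.
Combining the parts gives 376.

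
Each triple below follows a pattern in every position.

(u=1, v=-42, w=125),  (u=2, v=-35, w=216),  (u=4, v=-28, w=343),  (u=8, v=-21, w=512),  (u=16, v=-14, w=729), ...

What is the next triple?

(u=32, v=-7, w=1000)

U goes 1, 2, 4, 8, 16 → 32 (×2 each step).
V — +7 each step: -42, -35, -28, -21, -14 → -7.
W: perfect cubes: 5³, 6³, 7³, …, so 125, 216, 343, 512, 729 → 1000.
So the next triple is (u=32, v=-7, w=1000).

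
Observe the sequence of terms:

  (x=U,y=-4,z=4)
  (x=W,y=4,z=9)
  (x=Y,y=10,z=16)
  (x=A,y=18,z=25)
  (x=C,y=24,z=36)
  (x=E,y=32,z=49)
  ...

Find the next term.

For the x, letters move forward 2 places in the alphabet, wrapping Z→A: U, W, Y, A, C, E → G.
Y: alternating steps +8, +6, +8, +6, …; -4, 4, 10, 18, 24, 32 → 38.
Z — perfect squares: 2², 3², 4², …: 4, 9, 16, 25, 36, 49 → 64.
So the next term is (x=G,y=38,z=64).

(x=G,y=38,z=64)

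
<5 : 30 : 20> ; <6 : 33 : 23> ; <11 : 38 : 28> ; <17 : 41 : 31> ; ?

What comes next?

<28 : 46 : 36>

First slot: each term is the sum of the two before it; 5, 6, 11, 17 → 28.
Second slot goes 30, 33, 38, 41 → 46 (alternating steps +3, +5, +3, +5, …).
Third slot: 20, 23, 28, 31 → 36 (always 10 less than the second slot).
So the next element is <28 : 46 : 36>.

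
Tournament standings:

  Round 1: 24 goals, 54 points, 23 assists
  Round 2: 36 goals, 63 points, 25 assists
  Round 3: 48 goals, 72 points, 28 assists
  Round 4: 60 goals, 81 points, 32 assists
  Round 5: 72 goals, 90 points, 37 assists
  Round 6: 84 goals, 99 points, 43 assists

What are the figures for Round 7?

Goals: +12 each step; 24, 36, 48, 60, 72, 84 → 96.
Points goes 54, 63, 72, 81, 90, 99 → 108 (+9 each step).
For the assists, differences are 2, 3, 4, … (increasing by 1 each time): 23, 25, 28, 32, 37, 43 → 50.
So the next line is 96 goals, 108 points, 50 assists.

96 goals, 108 points, 50 assists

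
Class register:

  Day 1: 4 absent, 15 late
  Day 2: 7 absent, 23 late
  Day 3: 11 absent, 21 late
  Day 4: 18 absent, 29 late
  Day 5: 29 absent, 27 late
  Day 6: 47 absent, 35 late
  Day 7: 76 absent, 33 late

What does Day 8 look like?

Absent: 4, 7, 11, 18, 29, 47, 76 → 123 (each term is the sum of the two before it).
For the late, alternating steps +8, −2, +8, −2, …: 15, 23, 21, 29, 27, 35, 33 → 41.
So the next record is 123 absent, 41 late.

123 absent, 41 late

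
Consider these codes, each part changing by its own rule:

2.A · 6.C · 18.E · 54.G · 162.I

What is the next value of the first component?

486

First component goes 2, 6, 18, 54, 162 → 486 (×3 each step).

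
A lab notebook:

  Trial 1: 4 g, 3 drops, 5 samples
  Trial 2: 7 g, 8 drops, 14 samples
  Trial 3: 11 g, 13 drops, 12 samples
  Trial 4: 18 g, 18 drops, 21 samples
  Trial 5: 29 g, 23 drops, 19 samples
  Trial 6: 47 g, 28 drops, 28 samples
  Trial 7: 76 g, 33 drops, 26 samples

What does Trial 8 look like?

123 g, 38 drops, 35 samples

G — each term is the sum of the two before it: 4, 7, 11, 18, 29, 47, 76 → 123.
Drops goes 3, 8, 13, 18, 23, 28, 33 → 38 (+5 each step).
Samples goes 5, 14, 12, 21, 19, 28, 26 → 35 (alternating steps +9, −2, +9, −2, …).
Combining the parts gives 123 g, 38 drops, 35 samples.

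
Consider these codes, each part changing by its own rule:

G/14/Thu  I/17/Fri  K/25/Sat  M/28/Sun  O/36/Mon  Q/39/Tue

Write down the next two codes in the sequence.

Letter: letters move forward 2 places in the alphabet, so G, I, K, M, O, Q → S → U.
Second component: alternating steps +3, +8, +3, +8, …; 14, 17, 25, 28, 36, 39 → 47 → 50.
Day: runs through the weekdays Mon→Sun; Thu, Fri, Sat, Sun, Mon, Tue → Wed → Thu.
So the next two codes are S/47/Wed and U/50/Thu.

S/47/Wed, U/50/Thu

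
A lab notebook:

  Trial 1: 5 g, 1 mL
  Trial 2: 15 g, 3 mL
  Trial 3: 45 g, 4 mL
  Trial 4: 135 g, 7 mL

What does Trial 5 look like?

G: 5, 15, 45, 135 → 405 (×3 each step).
ML: each term is the sum of the two before it; 1, 3, 4, 7 → 11.
Combining the parts gives 405 g, 11 mL.

405 g, 11 mL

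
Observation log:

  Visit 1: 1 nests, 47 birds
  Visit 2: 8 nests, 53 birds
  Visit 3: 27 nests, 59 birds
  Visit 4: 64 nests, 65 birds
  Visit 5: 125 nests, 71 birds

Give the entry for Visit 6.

Nests: perfect cubes: 1³, 2³, 3³, …; 1, 8, 27, 64, 125 → 216.
Birds: +6 each step, so 47, 53, 59, 65, 71 → 77.
Combining the parts gives 216 nests, 77 birds.

216 nests, 77 birds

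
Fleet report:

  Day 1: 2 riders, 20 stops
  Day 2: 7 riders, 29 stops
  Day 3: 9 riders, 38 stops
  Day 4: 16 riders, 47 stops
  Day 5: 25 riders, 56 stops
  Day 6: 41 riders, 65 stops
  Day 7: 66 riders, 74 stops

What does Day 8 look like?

107 riders, 83 stops

Riders: each term is the sum of the two before it, so 2, 7, 9, 16, 25, 41, 66 → 107.
Stops: +9 each step; 20, 29, 38, 47, 56, 65, 74 → 83.
So the next line is 107 riders, 83 stops.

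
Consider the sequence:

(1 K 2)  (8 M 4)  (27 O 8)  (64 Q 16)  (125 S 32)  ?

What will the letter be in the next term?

For the first value, perfect cubes: 1³, 2³, 3³, …: 1, 8, 27, 64, 125 → 216.
Letter: letters move forward 2 places in the alphabet; K, M, O, Q, S → U.
Third value: 2, 4, 8, 16, 32 → 64 (×2 each step).

U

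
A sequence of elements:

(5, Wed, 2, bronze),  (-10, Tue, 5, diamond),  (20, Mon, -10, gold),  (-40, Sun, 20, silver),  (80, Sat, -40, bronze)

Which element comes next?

(-160, Fri, 80, diamond)

First value goes 5, -10, 20, -40, 80 → -160 (×(-2) each step).
Day goes Wed, Tue, Mon, Sun, Sat → Fri (runs backward through the weekdays Mon→Sun).
Third value: always the previous value of the first value; 2, 5, -10, 20, -40 → 80.
Rank — repeats bronze → diamond → gold → silver: bronze, diamond, gold, silver, bronze → diamond.
Combining the parts gives (-160, Fri, 80, diamond).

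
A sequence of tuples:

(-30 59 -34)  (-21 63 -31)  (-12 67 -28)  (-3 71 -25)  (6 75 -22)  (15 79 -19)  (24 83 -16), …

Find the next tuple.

(33 87 -13)

First part — +9 each step: -30, -21, -12, -3, 6, 15, 24 → 33.
Second part: +4 each step; 59, 63, 67, 71, 75, 79, 83 → 87.
Third part goes -34, -31, -28, -25, -22, -19, -16 → -13 (+3 each step).
Putting it together: (33 87 -13).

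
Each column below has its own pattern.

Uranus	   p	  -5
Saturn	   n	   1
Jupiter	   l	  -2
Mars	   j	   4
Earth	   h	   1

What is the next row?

Venus  f  7

Planet: runs backward through the planets Mercury→Neptune; Uranus, Saturn, Jupiter, Mars, Earth → Venus.
Letter goes p, n, l, j, h → f (letters move back 2 places in the alphabet).
For the third component, alternating steps +6, −3, +6, −3, …: -5, 1, -2, 4, 1 → 7.
So the next row is Venus  f  7.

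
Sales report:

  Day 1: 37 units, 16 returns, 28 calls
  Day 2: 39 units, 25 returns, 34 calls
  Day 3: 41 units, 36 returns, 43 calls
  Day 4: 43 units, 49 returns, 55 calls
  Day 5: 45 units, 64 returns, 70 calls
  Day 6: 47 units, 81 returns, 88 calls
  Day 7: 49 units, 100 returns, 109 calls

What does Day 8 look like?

Units: +2 each step; 37, 39, 41, 43, 45, 47, 49 → 51.
Returns: perfect squares: 4², 5², 6², …; 16, 25, 36, 49, 64, 81, 100 → 121.
Calls: 28, 34, 43, 55, 70, 88, 109 → 133 (differences are 6, 9, 12, … (increasing by 3 each time)).
Putting it together: 51 units, 121 returns, 133 calls.

51 units, 121 returns, 133 calls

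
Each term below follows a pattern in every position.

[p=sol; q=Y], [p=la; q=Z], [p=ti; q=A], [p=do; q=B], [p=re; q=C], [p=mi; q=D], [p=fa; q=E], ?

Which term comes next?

[p=sol; q=F]

P — runs through the solfège scale do→ti: sol, la, ti, do, re, mi, fa → sol.
Q goes Y, Z, A, B, C, D, E → F (letters move forward 1 place in the alphabet, wrapping Z→A).
Combining the parts gives [p=sol; q=F].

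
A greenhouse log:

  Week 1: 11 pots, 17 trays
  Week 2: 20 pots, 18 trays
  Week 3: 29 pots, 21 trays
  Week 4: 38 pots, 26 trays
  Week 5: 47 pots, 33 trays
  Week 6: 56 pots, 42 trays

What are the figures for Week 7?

Pots goes 11, 20, 29, 38, 47, 56 → 65 (+9 each step).
Trays: differences are 1, 3, 5, … (increasing by 2 each time); 17, 18, 21, 26, 33, 42 → 53.
Combining the parts gives 65 pots, 53 trays.

65 pots, 53 trays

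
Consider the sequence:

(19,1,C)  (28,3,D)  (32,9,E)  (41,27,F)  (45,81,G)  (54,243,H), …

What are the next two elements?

(58,729,I), (67,2187,J)

First slot goes 19, 28, 32, 41, 45, 54 → 58 → 67 (alternating steps +9, +4, +9, +4, …).
Second slot goes 1, 3, 9, 27, 81, 243 → 729 → 2187 (×3 each step).
Letter — letters move forward 1 place in the alphabet: C, D, E, F, G, H → I → J.
Putting the parts together: (58,729,I) and then (67,2187,J).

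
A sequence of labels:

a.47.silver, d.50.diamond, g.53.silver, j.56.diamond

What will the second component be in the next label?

59

For the second component, +3 each step: 47, 50, 53, 56 → 59.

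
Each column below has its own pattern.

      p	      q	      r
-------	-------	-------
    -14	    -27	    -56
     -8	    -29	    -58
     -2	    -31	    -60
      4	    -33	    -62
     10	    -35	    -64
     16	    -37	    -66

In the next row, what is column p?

For the column p, +6 each step: -14, -8, -2, 4, 10, 16 → 22.

22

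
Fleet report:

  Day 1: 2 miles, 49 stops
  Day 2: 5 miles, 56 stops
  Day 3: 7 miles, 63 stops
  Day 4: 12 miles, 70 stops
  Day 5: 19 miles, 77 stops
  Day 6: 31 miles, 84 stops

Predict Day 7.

Miles goes 2, 5, 7, 12, 19, 31 → 50 (each term is the sum of the two before it).
Stops: 49, 56, 63, 70, 77, 84 → 91 (+7 each step).
Putting it together: 50 miles, 91 stops.

50 miles, 91 stops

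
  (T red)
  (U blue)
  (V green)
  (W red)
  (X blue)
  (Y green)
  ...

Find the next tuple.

(Z red)

For the letter, letters move forward 1 place in the alphabet: T, U, V, W, X, Y → Z.
Colour: repeats red → blue → green; red, blue, green, red, blue, green → red.
So the next tuple is (Z red).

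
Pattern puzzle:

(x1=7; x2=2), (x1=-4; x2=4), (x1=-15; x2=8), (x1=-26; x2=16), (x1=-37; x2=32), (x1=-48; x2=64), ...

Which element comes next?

For the x1, −11 each step: 7, -4, -15, -26, -37, -48 → -59.
X2 — ×2 each step: 2, 4, 8, 16, 32, 64 → 128.
Combining the parts gives (x1=-59; x2=128).

(x1=-59; x2=128)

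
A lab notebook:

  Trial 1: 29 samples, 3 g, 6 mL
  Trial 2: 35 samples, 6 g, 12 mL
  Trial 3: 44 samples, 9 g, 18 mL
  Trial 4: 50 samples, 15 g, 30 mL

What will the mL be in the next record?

G: 3, 6, 9, 15 → 24 (each term is the sum of the two before it).
ML — always 2 × the g: 6, 12, 18, 30 → 48.

48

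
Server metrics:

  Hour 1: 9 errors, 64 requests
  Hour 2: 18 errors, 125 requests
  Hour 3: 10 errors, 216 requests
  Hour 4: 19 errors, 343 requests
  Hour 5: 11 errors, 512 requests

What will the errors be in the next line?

20

Errors: alternating steps +9, −8, +9, −8, …, so 9, 18, 10, 19, 11 → 20.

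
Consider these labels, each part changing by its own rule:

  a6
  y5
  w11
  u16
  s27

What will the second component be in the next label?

43

For the letter, letters move back 2 places in the alphabet, wrapping A→Z: a, y, w, u, s → q.
Second component — each term is the sum of the two before it: 6, 5, 11, 16, 27 → 43.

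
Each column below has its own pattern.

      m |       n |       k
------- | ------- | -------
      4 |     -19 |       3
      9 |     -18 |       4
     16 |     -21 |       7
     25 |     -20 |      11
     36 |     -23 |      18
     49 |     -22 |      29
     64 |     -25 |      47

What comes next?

Column m: perfect squares: 2², 3², 4², …; 4, 9, 16, 25, 36, 49, 64 → 81.
Column n goes -19, -18, -21, -20, -23, -22, -25 → -24 (alternating steps +1, −3, +1, −3, …).
Column k goes 3, 4, 7, 11, 18, 29, 47 → 76 (each term is the sum of the two before it).
Combining the parts gives 81  -24  76.

81  -24  76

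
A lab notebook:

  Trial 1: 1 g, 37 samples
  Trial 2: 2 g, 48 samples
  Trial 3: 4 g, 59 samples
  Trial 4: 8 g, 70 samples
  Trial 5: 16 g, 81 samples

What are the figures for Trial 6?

32 g, 92 samples

G goes 1, 2, 4, 8, 16 → 32 (×2 each step).
Samples: +11 each step, so 37, 48, 59, 70, 81 → 92.
Combining the parts gives 32 g, 92 samples.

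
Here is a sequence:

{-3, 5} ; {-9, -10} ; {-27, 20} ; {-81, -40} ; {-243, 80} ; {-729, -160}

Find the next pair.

First entry: ×3 each step; -3, -9, -27, -81, -243, -729 → -2187.
Second entry — ×(-2) each step: 5, -10, 20, -40, 80, -160 → 320.
Putting it together: {-2187, 320}.

{-2187, 320}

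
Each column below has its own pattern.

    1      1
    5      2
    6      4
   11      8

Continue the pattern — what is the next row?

17  16

First component: each term is the sum of the two before it; 1, 5, 6, 11 → 17.
For the second component, ×2 each step: 1, 2, 4, 8 → 16.
So the next row is 17  16.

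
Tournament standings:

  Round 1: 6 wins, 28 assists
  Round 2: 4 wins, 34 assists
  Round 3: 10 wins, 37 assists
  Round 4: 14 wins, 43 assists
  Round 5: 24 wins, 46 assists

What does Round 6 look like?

38 wins, 52 assists

Wins: 6, 4, 10, 14, 24 → 38 (each term is the sum of the two before it).
For the assists, alternating steps +6, +3, +6, +3, …: 28, 34, 37, 43, 46 → 52.
Combining the parts gives 38 wins, 52 assists.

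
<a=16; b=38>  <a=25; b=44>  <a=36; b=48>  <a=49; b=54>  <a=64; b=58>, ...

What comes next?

A goes 16, 25, 36, 49, 64 → 81 (perfect squares: 4², 5², 6², …).
For the b, alternating steps +6, +4, +6, +4, …: 38, 44, 48, 54, 58 → 64.
Putting it together: <a=81; b=64>.

<a=81; b=64>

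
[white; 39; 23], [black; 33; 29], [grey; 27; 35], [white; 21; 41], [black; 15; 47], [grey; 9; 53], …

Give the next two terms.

Shade: repeats white → black → grey, so white, black, grey, white, black, grey → white → black.
Second slot goes 39, 33, 27, 21, 15, 9 → 3 → -3 (−6 each step).
For the third slot, together with the second slot always sums to 62: 23, 29, 35, 41, 47, 53 → 59 → 65.
Putting the parts together: [white; 3; 59] and then [black; -3; 65].

[white; 3; 59], [black; -3; 65]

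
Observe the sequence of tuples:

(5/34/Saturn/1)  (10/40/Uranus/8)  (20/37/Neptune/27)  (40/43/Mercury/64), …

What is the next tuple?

(80/40/Venus/125)

For the first value, ×2 each step: 5, 10, 20, 40 → 80.
Second value: alternating steps +6, −3, +6, −3, …, so 34, 40, 37, 43 → 40.
Planet: Saturn, Uranus, Neptune, Mercury → Venus (runs through the planets Mercury→Neptune).
Fourth value: perfect cubes: 1³, 2³, 3³, …; 1, 8, 27, 64 → 125.
So the next tuple is (80/40/Venus/125).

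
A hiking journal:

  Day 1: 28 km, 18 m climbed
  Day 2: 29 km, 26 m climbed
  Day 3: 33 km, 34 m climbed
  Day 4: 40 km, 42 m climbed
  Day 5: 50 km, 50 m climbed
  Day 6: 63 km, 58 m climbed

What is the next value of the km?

79

Km: differences are 1, 4, 7, … (increasing by 3 each time); 28, 29, 33, 40, 50, 63 → 79.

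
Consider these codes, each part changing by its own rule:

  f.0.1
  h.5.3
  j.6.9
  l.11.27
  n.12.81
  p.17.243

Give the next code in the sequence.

r.18.729

Letter: f, h, j, l, n, p → r (letters move forward 2 places in the alphabet).
Second component: alternating steps +5, +1, +5, +1, …, so 0, 5, 6, 11, 12, 17 → 18.
Third component: ×3 each step; 1, 3, 9, 27, 81, 243 → 729.
Combining the parts gives r.18.729.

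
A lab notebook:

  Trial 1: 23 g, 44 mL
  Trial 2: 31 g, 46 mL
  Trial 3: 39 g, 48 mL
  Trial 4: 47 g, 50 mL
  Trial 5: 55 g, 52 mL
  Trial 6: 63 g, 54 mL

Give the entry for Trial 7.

For the g, +8 each step: 23, 31, 39, 47, 55, 63 → 71.
ML: +2 each step; 44, 46, 48, 50, 52, 54 → 56.
Putting it together: 71 g, 56 mL.

71 g, 56 mL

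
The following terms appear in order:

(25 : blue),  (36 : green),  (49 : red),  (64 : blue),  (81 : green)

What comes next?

(100 : red)

First part: 25, 36, 49, 64, 81 → 100 (perfect squares: 5², 6², 7², …).
Colour — repeats blue → green → red: blue, green, red, blue, green → red.
Putting it together: (100 : red).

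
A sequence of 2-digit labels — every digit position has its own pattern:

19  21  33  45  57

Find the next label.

First digit: +1 each step, mod 10; 1, 2, 3, 4, 5 → 6.
Second digit: +2 each step, mod 10; 9, 1, 3, 5, 7 → 9.
Combining the parts gives 69.

69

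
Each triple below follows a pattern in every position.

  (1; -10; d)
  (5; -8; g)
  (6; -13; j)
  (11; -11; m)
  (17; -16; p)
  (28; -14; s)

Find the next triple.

First slot: each term is the sum of the two before it; 1, 5, 6, 11, 17, 28 → 45.
Second slot goes -10, -8, -13, -11, -16, -14 → -19 (alternating steps +2, −5, +2, −5, …).
Letter: letters move forward 3 places in the alphabet; d, g, j, m, p, s → v.
So the next triple is (45; -19; v).

(45; -19; v)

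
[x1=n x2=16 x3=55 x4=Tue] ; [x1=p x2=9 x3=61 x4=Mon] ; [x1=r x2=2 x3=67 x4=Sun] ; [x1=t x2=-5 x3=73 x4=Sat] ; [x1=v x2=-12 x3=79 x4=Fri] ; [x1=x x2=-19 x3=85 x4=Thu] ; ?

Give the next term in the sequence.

[x1=z x2=-26 x3=91 x4=Wed]

For the x1, letters move forward 2 places in the alphabet: n, p, r, t, v, x → z.
X2: −7 each step; 16, 9, 2, -5, -12, -19 → -26.
For the x3, +6 each step: 55, 61, 67, 73, 79, 85 → 91.
X4 goes Tue, Mon, Sun, Sat, Fri, Thu → Wed (runs backward through the weekdays Mon→Sun).
So the next term is [x1=z x2=-26 x3=91 x4=Wed].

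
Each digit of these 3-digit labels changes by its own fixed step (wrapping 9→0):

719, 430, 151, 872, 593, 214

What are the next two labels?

First digit: 7, 4, 1, 8, 5, 2 → 9 → 6 (−3 each step, mod 10).
Second digit: 1, 3, 5, 7, 9, 1 → 3 → 5 (+2 each step, mod 10).
Third digit: 9, 0, 1, 2, 3, 4 → 5 → 6 (+1 each step, mod 10).
Putting the parts together: 935 and then 656.

935, 656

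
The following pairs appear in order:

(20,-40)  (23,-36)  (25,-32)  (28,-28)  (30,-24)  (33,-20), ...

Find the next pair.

(35,-16)

For the first component, alternating steps +3, +2, +3, +2, …: 20, 23, 25, 28, 30, 33 → 35.
Second component — +4 each step: -40, -36, -32, -28, -24, -20 → -16.
Combining the parts gives (35,-16).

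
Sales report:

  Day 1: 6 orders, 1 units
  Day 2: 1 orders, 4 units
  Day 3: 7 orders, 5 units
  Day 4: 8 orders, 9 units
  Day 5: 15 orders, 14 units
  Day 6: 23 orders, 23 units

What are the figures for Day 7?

38 orders, 37 units

Orders: each term is the sum of the two before it; 6, 1, 7, 8, 15, 23 → 38.
Units: each term is the sum of the two before it; 1, 4, 5, 9, 14, 23 → 37.
So the next row is 38 orders, 37 units.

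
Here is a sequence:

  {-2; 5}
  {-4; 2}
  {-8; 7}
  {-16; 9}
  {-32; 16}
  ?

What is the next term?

First entry: ×2 each step; -2, -4, -8, -16, -32 → -64.
Second entry — each term is the sum of the two before it: 5, 2, 7, 9, 16 → 25.
Putting it together: {-64; 25}.

{-64; 25}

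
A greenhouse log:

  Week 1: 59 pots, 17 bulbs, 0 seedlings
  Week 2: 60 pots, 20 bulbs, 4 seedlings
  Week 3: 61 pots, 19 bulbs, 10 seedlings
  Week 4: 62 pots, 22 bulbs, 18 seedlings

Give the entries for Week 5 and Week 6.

Pots: 59, 60, 61, 62 → 63 → 64 (+1 each step).
Bulbs: alternating steps +3, −1, +3, −1, …, so 17, 20, 19, 22 → 21 → 24.
Seedlings goes 0, 4, 10, 18 → 28 → 40 (differences are 4, 6, 8, … (increasing by 2 each time)).
Putting the parts together: 63 pots, 21 bulbs, 28 seedlings and then 64 pots, 24 bulbs, 40 seedlings.

63 pots, 21 bulbs, 28 seedlings; 64 pots, 24 bulbs, 40 seedlings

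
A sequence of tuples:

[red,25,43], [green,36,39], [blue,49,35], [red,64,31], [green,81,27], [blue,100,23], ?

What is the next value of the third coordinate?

For the third coordinate, −4 each step: 43, 39, 35, 31, 27, 23 → 19.

19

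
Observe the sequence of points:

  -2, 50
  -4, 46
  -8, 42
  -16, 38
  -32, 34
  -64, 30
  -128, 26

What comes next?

-256, 22

First entry goes -2, -4, -8, -16, -32, -64, -128 → -256 (×2 each step).
Second entry goes 50, 46, 42, 38, 34, 30, 26 → 22 (−4 each step).
Putting it together: -256, 22.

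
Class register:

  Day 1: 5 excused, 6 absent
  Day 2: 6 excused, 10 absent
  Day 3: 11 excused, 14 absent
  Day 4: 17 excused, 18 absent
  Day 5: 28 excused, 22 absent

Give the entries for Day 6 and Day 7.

45 excused, 26 absent; 73 excused, 30 absent

For the excused, each term is the sum of the two before it: 5, 6, 11, 17, 28 → 45 → 73.
Absent — +4 each step: 6, 10, 14, 18, 22 → 26 → 30.
So the next two records are 45 excused, 26 absent and 73 excused, 30 absent.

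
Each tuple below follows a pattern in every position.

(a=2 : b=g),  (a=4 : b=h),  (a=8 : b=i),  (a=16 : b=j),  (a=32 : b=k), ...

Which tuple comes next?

(a=64 : b=l)

A goes 2, 4, 8, 16, 32 → 64 (×2 each step).
For the b, letters move forward 1 place in the alphabet: g, h, i, j, k → l.
So the next tuple is (a=64 : b=l).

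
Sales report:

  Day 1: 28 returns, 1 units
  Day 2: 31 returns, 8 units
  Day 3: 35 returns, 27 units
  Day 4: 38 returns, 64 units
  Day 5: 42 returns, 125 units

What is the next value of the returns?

For the returns, alternating steps +3, +4, +3, +4, …: 28, 31, 35, 38, 42 → 45.

45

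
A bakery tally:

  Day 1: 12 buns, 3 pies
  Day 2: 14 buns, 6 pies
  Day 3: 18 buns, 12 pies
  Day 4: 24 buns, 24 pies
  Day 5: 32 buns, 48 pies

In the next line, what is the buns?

Buns: differences are 2, 4, 6, … (increasing by 2 each time), so 12, 14, 18, 24, 32 → 42.

42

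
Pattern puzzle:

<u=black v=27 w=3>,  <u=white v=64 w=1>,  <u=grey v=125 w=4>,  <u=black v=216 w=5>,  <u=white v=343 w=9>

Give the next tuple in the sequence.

<u=grey v=512 w=14>

U: black, white, grey, black, white → grey (repeats black → white → grey).
V goes 27, 64, 125, 216, 343 → 512 (perfect cubes: 3³, 4³, 5³, …).
W: each term is the sum of the two before it; 3, 1, 4, 5, 9 → 14.
Combining the parts gives <u=grey v=512 w=14>.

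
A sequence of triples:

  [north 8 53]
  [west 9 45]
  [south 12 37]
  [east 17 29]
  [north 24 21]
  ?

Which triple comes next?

[west 33 13]

Direction — repeats north → west → south → east: north, west, south, east, north → west.
Second slot: differences are 1, 3, 5, … (increasing by 2 each time), so 8, 9, 12, 17, 24 → 33.
Third slot: −8 each step; 53, 45, 37, 29, 21 → 13.
So the next triple is [west 33 13].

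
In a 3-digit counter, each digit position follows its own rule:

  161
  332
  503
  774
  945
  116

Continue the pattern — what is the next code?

First digit: +2 each step, mod 10, so 1, 3, 5, 7, 9, 1 → 3.
Second digit goes 6, 3, 0, 7, 4, 1 → 8 (−3 each step, mod 10).
Third digit: 1, 2, 3, 4, 5, 6 → 7 (+1 each step, mod 10).
Combining the parts gives 387.

387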